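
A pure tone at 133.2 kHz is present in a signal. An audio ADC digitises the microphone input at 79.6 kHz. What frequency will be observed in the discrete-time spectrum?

26 kHz

133.2 kHz mod fs = 53.6 kHz.
53.6 kHz > fs/2 = 39.8 kHz, folds to fs − 53.6 kHz = 26 kHz.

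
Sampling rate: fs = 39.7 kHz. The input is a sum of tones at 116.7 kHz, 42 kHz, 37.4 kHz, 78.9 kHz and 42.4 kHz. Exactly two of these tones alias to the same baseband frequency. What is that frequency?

fs/2 = 19.85 kHz.
116.7 kHz mod fs = 37.3 kHz.
37.3 kHz > fs/2 = 19.85 kHz, folds to fs − 37.3 kHz = 2.4 kHz.
42 kHz mod fs = 2.3 kHz.
2.3 kHz ≤ fs/2 = 19.85 kHz, appears at 2.3 kHz.
37.4 kHz > fs/2 = 19.85 kHz, folds to fs − 37.4 kHz = 2.3 kHz.
78.9 kHz mod fs = 39.2 kHz.
39.2 kHz > fs/2 = 19.85 kHz, folds to fs − 39.2 kHz = 0.5 kHz.
42.4 kHz mod fs = 2.7 kHz.
2.7 kHz ≤ fs/2 = 19.85 kHz, appears at 2.7 kHz.
37.4 kHz and 42 kHz both map to 2.3 kHz.

2.3 kHz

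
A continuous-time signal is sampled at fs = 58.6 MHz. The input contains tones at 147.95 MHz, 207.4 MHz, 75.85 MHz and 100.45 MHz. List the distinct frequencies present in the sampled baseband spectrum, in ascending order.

16.75 MHz, 17.25 MHz, 27 MHz, 27.85 MHz

fs/2 = 29.3 MHz.
147.95 MHz mod fs = 30.75 MHz.
30.75 MHz > fs/2 = 29.3 MHz, folds to fs − 30.75 MHz = 27.85 MHz.
207.4 MHz mod fs = 31.6 MHz.
31.6 MHz > fs/2 = 29.3 MHz, folds to fs − 31.6 MHz = 27 MHz.
75.85 MHz mod fs = 17.25 MHz.
17.25 MHz ≤ fs/2 = 29.3 MHz, appears at 17.25 MHz.
100.45 MHz mod fs = 41.85 MHz.
41.85 MHz > fs/2 = 29.3 MHz, folds to fs − 41.85 MHz = 16.75 MHz.
Distinct values: {16.75 MHz, 17.25 MHz, 27 MHz, 27.85 MHz}.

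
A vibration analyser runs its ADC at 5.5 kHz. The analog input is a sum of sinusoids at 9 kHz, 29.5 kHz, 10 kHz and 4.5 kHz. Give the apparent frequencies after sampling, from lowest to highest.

fs/2 = 2.75 kHz.
9 kHz mod fs = 3.5 kHz.
3.5 kHz > fs/2 = 2.75 kHz, folds to fs − 3.5 kHz = 2 kHz.
29.5 kHz mod fs = 2 kHz.
2 kHz ≤ fs/2 = 2.75 kHz, appears at 2 kHz.
10 kHz mod fs = 4.5 kHz.
4.5 kHz > fs/2 = 2.75 kHz, folds to fs − 4.5 kHz = 1 kHz.
4.5 kHz > fs/2 = 2.75 kHz, folds to fs − 4.5 kHz = 1 kHz.
Distinct values: {1 kHz, 2 kHz}.

1 kHz, 2 kHz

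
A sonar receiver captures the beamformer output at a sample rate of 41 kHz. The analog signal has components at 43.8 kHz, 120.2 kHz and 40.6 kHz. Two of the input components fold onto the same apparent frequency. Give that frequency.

2.8 kHz

fs/2 = 20.5 kHz.
43.8 kHz mod fs = 2.8 kHz.
2.8 kHz ≤ fs/2 = 20.5 kHz, appears at 2.8 kHz.
120.2 kHz mod fs = 38.2 kHz.
38.2 kHz > fs/2 = 20.5 kHz, folds to fs − 38.2 kHz = 2.8 kHz.
40.6 kHz > fs/2 = 20.5 kHz, folds to fs − 40.6 kHz = 0.4 kHz.
43.8 kHz and 120.2 kHz both map to 2.8 kHz.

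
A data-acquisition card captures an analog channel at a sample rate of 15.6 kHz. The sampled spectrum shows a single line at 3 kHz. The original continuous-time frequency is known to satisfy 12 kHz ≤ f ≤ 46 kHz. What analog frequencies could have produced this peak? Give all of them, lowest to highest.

12.6 kHz, 18.6 kHz, 28.2 kHz, 34.2 kHz, 43.8 kHz

Frequencies that alias to 3 kHz are k·fs ± 3 kHz for integer k ≥ 0.
k=0: 3 kHz.
k=1: 12.6 kHz, 18.6 kHz.
k=2: 28.2 kHz, 34.2 kHz.
k=3: 43.8 kHz, 49.8 kHz.
k=4: 59.4 kHz, 65.4 kHz.
Within [12 kHz, 46 kHz]: 12.6 kHz, 18.6 kHz, 28.2 kHz, 34.2 kHz, 43.8 kHz.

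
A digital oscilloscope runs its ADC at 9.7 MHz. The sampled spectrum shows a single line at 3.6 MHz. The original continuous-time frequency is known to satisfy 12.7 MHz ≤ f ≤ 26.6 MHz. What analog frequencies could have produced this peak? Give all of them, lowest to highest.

Frequencies that alias to 3.6 MHz are k·fs ± 3.6 MHz for integer k ≥ 0.
k=0: 3.6 MHz.
k=1: 6.1 MHz, 13.3 MHz.
k=2: 15.8 MHz, 23 MHz.
k=3: 25.5 MHz, 32.7 MHz.
k=4: 35.2 MHz, 42.4 MHz.
Within [12.7 MHz, 26.6 MHz]: 13.3 MHz, 15.8 MHz, 23 MHz, 25.5 MHz.

13.3 MHz, 15.8 MHz, 23 MHz, 25.5 MHz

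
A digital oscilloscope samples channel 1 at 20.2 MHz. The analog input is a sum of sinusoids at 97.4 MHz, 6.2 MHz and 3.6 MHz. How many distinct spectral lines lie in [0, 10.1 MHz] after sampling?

fs/2 = 10.1 MHz.
97.4 MHz mod fs = 16.6 MHz.
16.6 MHz > fs/2 = 10.1 MHz, folds to fs − 16.6 MHz = 3.6 MHz.
6.2 MHz ≤ fs/2 = 10.1 MHz, passes unchanged.
3.6 MHz ≤ fs/2 = 10.1 MHz, passes unchanged.
Distinct values: {3.6 MHz, 6.2 MHz} → 2.

2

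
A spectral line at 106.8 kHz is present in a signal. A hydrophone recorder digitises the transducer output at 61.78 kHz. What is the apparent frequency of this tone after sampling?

16.76 kHz

106.8 kHz mod fs = 45.02 kHz.
45.02 kHz > fs/2 = 30.89 kHz, folds to fs − 45.02 kHz = 16.76 kHz.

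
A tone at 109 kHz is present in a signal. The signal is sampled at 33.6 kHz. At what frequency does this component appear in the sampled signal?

8.2 kHz

109 kHz mod fs = 8.2 kHz.
8.2 kHz ≤ fs/2 = 16.8 kHz, appears at 8.2 kHz.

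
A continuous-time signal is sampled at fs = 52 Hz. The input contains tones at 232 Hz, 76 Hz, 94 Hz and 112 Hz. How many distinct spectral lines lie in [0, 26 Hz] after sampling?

3

fs/2 = 26 Hz.
232 Hz mod fs = 24 Hz.
24 Hz ≤ fs/2 = 26 Hz, appears at 24 Hz.
76 Hz mod fs = 24 Hz.
24 Hz ≤ fs/2 = 26 Hz, appears at 24 Hz.
94 Hz mod fs = 42 Hz.
42 Hz > fs/2 = 26 Hz, folds to fs − 42 Hz = 10 Hz.
112 Hz mod fs = 8 Hz.
8 Hz ≤ fs/2 = 26 Hz, appears at 8 Hz.
Distinct values: {8 Hz, 10 Hz, 24 Hz} → 3.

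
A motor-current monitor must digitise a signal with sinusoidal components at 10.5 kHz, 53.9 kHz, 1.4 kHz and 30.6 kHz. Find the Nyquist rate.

Highest-frequency component: 53.9 kHz.
Nyquist rate = 2 × 53.9 kHz = 107.8 kHz.

107.8 kHz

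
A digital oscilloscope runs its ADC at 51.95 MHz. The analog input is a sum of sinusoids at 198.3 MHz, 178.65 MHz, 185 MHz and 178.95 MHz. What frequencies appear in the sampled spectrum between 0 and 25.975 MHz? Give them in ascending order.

fs/2 = 25.975 MHz.
198.3 MHz mod fs = 42.45 MHz.
42.45 MHz > fs/2 = 25.975 MHz, folds to fs − 42.45 MHz = 9.5 MHz.
178.65 MHz mod fs = 22.8 MHz.
22.8 MHz ≤ fs/2 = 25.975 MHz, appears at 22.8 MHz.
185 MHz mod fs = 29.15 MHz.
29.15 MHz > fs/2 = 25.975 MHz, folds to fs − 29.15 MHz = 22.8 MHz.
178.95 MHz mod fs = 23.1 MHz.
23.1 MHz ≤ fs/2 = 25.975 MHz, appears at 23.1 MHz.
Distinct values: {9.5 MHz, 22.8 MHz, 23.1 MHz}.

9.5 MHz, 22.8 MHz, 23.1 MHz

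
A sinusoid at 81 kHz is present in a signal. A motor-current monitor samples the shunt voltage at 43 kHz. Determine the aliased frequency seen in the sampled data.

5 kHz

81 kHz mod fs = 38 kHz.
38 kHz > fs/2 = 21.5 kHz, folds to fs − 38 kHz = 5 kHz.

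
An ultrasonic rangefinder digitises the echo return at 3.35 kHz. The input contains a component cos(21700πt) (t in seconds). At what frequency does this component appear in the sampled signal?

0.8 kHz

ω = 21700π rad/s → f = ω/(2π) = 10850 Hz = 10.85 kHz.
10.85 kHz mod fs = 0.8 kHz.
0.8 kHz ≤ fs/2 = 1.675 kHz, appears at 0.8 kHz.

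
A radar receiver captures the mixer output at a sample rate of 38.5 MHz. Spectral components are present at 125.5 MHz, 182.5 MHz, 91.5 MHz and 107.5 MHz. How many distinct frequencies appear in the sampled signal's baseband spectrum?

3

fs/2 = 19.25 MHz.
125.5 MHz mod fs = 10 MHz.
10 MHz ≤ fs/2 = 19.25 MHz, appears at 10 MHz.
182.5 MHz mod fs = 28.5 MHz.
28.5 MHz > fs/2 = 19.25 MHz, folds to fs − 28.5 MHz = 10 MHz.
91.5 MHz mod fs = 14.5 MHz.
14.5 MHz ≤ fs/2 = 19.25 MHz, appears at 14.5 MHz.
107.5 MHz mod fs = 30.5 MHz.
30.5 MHz > fs/2 = 19.25 MHz, folds to fs − 30.5 MHz = 8 MHz.
Distinct values: {8 MHz, 10 MHz, 14.5 MHz} → 3.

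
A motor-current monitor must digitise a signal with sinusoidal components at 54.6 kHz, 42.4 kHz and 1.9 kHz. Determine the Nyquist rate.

109.2 kHz

Highest-frequency component: 54.6 kHz.
Nyquist rate = 2 × 54.6 kHz = 109.2 kHz.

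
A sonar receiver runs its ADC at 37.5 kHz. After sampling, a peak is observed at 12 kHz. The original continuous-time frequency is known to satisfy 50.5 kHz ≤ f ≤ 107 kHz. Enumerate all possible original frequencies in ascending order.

Frequencies that alias to 12 kHz are k·fs ± 12 kHz for integer k ≥ 0.
k=0: 12 kHz.
k=1: 25.5 kHz, 49.5 kHz.
k=2: 63 kHz, 87 kHz.
k=3: 100.5 kHz, 124.5 kHz.
k=4: 138 kHz, 162 kHz.
Within [50.5 kHz, 107 kHz]: 63 kHz, 87 kHz, 100.5 kHz.

63 kHz, 87 kHz, 100.5 kHz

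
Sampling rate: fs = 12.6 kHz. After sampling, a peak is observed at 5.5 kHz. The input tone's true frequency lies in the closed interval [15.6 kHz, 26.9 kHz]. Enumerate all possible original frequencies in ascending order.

Frequencies that alias to 5.5 kHz are k·fs ± 5.5 kHz for integer k ≥ 0.
k=0: 5.5 kHz.
k=1: 7.1 kHz, 18.1 kHz.
k=2: 19.7 kHz, 30.7 kHz.
k=3: 32.3 kHz, 43.3 kHz.
Within [15.6 kHz, 26.9 kHz]: 18.1 kHz, 19.7 kHz.

18.1 kHz, 19.7 kHz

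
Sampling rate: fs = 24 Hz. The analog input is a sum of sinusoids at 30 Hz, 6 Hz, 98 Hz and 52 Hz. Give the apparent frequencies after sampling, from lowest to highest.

2 Hz, 4 Hz, 6 Hz

fs/2 = 12 Hz.
30 Hz mod fs = 6 Hz.
6 Hz ≤ fs/2 = 12 Hz, appears at 6 Hz.
6 Hz ≤ fs/2 = 12 Hz, passes unchanged.
98 Hz mod fs = 2 Hz.
2 Hz ≤ fs/2 = 12 Hz, appears at 2 Hz.
52 Hz mod fs = 4 Hz.
4 Hz ≤ fs/2 = 12 Hz, appears at 4 Hz.
Distinct values: {2 Hz, 4 Hz, 6 Hz}.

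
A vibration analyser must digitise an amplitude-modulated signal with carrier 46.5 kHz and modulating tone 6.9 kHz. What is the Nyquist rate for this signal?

106.8 kHz

AM sidebands sit at fc ± fm = 39.6 kHz and 53.4 kHz.
Highest-frequency component: 53.4 kHz.
Nyquist rate = 2 × 53.4 kHz = 106.8 kHz.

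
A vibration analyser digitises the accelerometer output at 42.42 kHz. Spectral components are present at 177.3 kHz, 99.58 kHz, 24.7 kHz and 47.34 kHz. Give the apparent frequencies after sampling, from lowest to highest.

4.92 kHz, 7.62 kHz, 14.74 kHz, 17.72 kHz

fs/2 = 21.21 kHz.
177.3 kHz mod fs = 7.62 kHz.
7.62 kHz ≤ fs/2 = 21.21 kHz, appears at 7.62 kHz.
99.58 kHz mod fs = 14.74 kHz.
14.74 kHz ≤ fs/2 = 21.21 kHz, appears at 14.74 kHz.
24.7 kHz > fs/2 = 21.21 kHz, folds to fs − 24.7 kHz = 17.72 kHz.
47.34 kHz mod fs = 4.92 kHz.
4.92 kHz ≤ fs/2 = 21.21 kHz, appears at 4.92 kHz.
Distinct values: {4.92 kHz, 7.62 kHz, 14.74 kHz, 17.72 kHz}.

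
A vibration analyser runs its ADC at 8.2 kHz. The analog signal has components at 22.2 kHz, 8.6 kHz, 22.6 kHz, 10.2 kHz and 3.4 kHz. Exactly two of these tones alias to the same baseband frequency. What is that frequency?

2 kHz

fs/2 = 4.1 kHz.
22.2 kHz mod fs = 5.8 kHz.
5.8 kHz > fs/2 = 4.1 kHz, folds to fs − 5.8 kHz = 2.4 kHz.
8.6 kHz mod fs = 0.4 kHz.
0.4 kHz ≤ fs/2 = 4.1 kHz, appears at 0.4 kHz.
22.6 kHz mod fs = 6.2 kHz.
6.2 kHz > fs/2 = 4.1 kHz, folds to fs − 6.2 kHz = 2 kHz.
10.2 kHz mod fs = 2 kHz.
2 kHz ≤ fs/2 = 4.1 kHz, appears at 2 kHz.
3.4 kHz ≤ fs/2 = 4.1 kHz, passes unchanged.
10.2 kHz and 22.6 kHz both map to 2 kHz.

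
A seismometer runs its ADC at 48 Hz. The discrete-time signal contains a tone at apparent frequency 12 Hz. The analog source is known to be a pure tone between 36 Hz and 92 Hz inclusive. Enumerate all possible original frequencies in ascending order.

36 Hz, 60 Hz, 84 Hz

Frequencies that alias to 12 Hz are k·fs ± 12 Hz for integer k ≥ 0.
k=0: 12 Hz.
k=1: 36 Hz, 60 Hz.
k=2: 84 Hz, 108 Hz.
k=3: 132 Hz, 156 Hz.
Within [36 Hz, 92 Hz]: 36 Hz, 60 Hz, 84 Hz.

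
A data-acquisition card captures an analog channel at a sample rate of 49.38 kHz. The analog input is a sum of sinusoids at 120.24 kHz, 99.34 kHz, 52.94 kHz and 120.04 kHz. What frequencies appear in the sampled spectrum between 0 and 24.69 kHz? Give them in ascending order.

0.58 kHz, 3.56 kHz, 21.28 kHz, 21.48 kHz

fs/2 = 24.69 kHz.
120.24 kHz mod fs = 21.48 kHz.
21.48 kHz ≤ fs/2 = 24.69 kHz, appears at 21.48 kHz.
99.34 kHz mod fs = 0.58 kHz.
0.58 kHz ≤ fs/2 = 24.69 kHz, appears at 0.58 kHz.
52.94 kHz mod fs = 3.56 kHz.
3.56 kHz ≤ fs/2 = 24.69 kHz, appears at 3.56 kHz.
120.04 kHz mod fs = 21.28 kHz.
21.28 kHz ≤ fs/2 = 24.69 kHz, appears at 21.28 kHz.
Distinct values: {0.58 kHz, 3.56 kHz, 21.28 kHz, 21.48 kHz}.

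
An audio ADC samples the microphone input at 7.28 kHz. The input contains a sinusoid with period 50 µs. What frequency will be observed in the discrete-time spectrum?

T = 50 µs → f = 1/T = 20 kHz.
20 kHz mod fs = 5.44 kHz.
5.44 kHz > fs/2 = 3.64 kHz, folds to fs − 5.44 kHz = 1.84 kHz.

1.84 kHz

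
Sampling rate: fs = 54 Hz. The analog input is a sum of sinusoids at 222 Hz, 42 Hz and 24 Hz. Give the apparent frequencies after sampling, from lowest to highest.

6 Hz, 12 Hz, 24 Hz

fs/2 = 27 Hz.
222 Hz mod fs = 6 Hz.
6 Hz ≤ fs/2 = 27 Hz, appears at 6 Hz.
42 Hz > fs/2 = 27 Hz, folds to fs − 42 Hz = 12 Hz.
24 Hz ≤ fs/2 = 27 Hz, passes unchanged.
Distinct values: {6 Hz, 12 Hz, 24 Hz}.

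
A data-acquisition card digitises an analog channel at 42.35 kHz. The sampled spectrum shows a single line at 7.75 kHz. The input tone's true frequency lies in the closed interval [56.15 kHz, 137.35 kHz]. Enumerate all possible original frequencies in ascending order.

Frequencies that alias to 7.75 kHz are k·fs ± 7.75 kHz for integer k ≥ 0.
k=0: 7.75 kHz.
k=1: 34.6 kHz, 50.1 kHz.
k=2: 76.95 kHz, 92.45 kHz.
k=3: 119.3 kHz, 134.8 kHz.
k=4: 161.65 kHz, 177.15 kHz.
Within [56.15 kHz, 137.35 kHz]: 76.95 kHz, 92.45 kHz, 119.3 kHz, 134.8 kHz.

76.95 kHz, 92.45 kHz, 119.3 kHz, 134.8 kHz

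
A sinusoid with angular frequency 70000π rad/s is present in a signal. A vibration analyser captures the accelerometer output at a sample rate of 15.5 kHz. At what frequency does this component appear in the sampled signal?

4 kHz

ω = 70000π rad/s → f = ω/(2π) = 35000 Hz = 35 kHz.
35 kHz mod fs = 4 kHz.
4 kHz ≤ fs/2 = 7.75 kHz, appears at 4 kHz.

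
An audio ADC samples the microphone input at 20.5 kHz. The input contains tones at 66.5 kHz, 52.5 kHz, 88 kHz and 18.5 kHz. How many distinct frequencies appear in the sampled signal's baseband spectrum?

4

fs/2 = 10.25 kHz.
66.5 kHz mod fs = 5 kHz.
5 kHz ≤ fs/2 = 10.25 kHz, appears at 5 kHz.
52.5 kHz mod fs = 11.5 kHz.
11.5 kHz > fs/2 = 10.25 kHz, folds to fs − 11.5 kHz = 9 kHz.
88 kHz mod fs = 6 kHz.
6 kHz ≤ fs/2 = 10.25 kHz, appears at 6 kHz.
18.5 kHz > fs/2 = 10.25 kHz, folds to fs − 18.5 kHz = 2 kHz.
Distinct values: {2 kHz, 5 kHz, 6 kHz, 9 kHz} → 4.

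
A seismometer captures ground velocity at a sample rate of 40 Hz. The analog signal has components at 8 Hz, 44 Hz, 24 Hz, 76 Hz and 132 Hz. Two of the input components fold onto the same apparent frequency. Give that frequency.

fs/2 = 20 Hz.
8 Hz ≤ fs/2 = 20 Hz, passes unchanged.
44 Hz mod fs = 4 Hz.
4 Hz ≤ fs/2 = 20 Hz, appears at 4 Hz.
24 Hz > fs/2 = 20 Hz, folds to fs − 24 Hz = 16 Hz.
76 Hz mod fs = 36 Hz.
36 Hz > fs/2 = 20 Hz, folds to fs − 36 Hz = 4 Hz.
132 Hz mod fs = 12 Hz.
12 Hz ≤ fs/2 = 20 Hz, appears at 12 Hz.
44 Hz and 76 Hz both map to 4 Hz.

4 Hz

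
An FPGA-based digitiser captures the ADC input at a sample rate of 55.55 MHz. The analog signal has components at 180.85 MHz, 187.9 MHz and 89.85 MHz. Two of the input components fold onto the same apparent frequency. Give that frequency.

21.25 MHz

fs/2 = 27.775 MHz.
180.85 MHz mod fs = 14.2 MHz.
14.2 MHz ≤ fs/2 = 27.775 MHz, appears at 14.2 MHz.
187.9 MHz mod fs = 21.25 MHz.
21.25 MHz ≤ fs/2 = 27.775 MHz, appears at 21.25 MHz.
89.85 MHz mod fs = 34.3 MHz.
34.3 MHz > fs/2 = 27.775 MHz, folds to fs − 34.3 MHz = 21.25 MHz.
89.85 MHz and 187.9 MHz both map to 21.25 MHz.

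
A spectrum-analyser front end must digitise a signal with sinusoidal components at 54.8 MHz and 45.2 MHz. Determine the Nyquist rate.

109.6 MHz

Highest-frequency component: 54.8 MHz.
Nyquist rate = 2 × 54.8 MHz = 109.6 MHz.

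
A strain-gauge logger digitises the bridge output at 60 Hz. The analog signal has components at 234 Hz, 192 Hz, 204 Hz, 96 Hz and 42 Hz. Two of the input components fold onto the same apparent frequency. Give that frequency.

fs/2 = 30 Hz.
234 Hz mod fs = 54 Hz.
54 Hz > fs/2 = 30 Hz, folds to fs − 54 Hz = 6 Hz.
192 Hz mod fs = 12 Hz.
12 Hz ≤ fs/2 = 30 Hz, appears at 12 Hz.
204 Hz mod fs = 24 Hz.
24 Hz ≤ fs/2 = 30 Hz, appears at 24 Hz.
96 Hz mod fs = 36 Hz.
36 Hz > fs/2 = 30 Hz, folds to fs − 36 Hz = 24 Hz.
42 Hz > fs/2 = 30 Hz, folds to fs − 42 Hz = 18 Hz.
96 Hz and 204 Hz both map to 24 Hz.

24 Hz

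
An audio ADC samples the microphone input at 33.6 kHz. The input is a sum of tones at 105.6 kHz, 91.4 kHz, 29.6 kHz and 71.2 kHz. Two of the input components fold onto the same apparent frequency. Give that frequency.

4 kHz

fs/2 = 16.8 kHz.
105.6 kHz mod fs = 4.8 kHz.
4.8 kHz ≤ fs/2 = 16.8 kHz, appears at 4.8 kHz.
91.4 kHz mod fs = 24.2 kHz.
24.2 kHz > fs/2 = 16.8 kHz, folds to fs − 24.2 kHz = 9.4 kHz.
29.6 kHz > fs/2 = 16.8 kHz, folds to fs − 29.6 kHz = 4 kHz.
71.2 kHz mod fs = 4 kHz.
4 kHz ≤ fs/2 = 16.8 kHz, appears at 4 kHz.
29.6 kHz and 71.2 kHz both map to 4 kHz.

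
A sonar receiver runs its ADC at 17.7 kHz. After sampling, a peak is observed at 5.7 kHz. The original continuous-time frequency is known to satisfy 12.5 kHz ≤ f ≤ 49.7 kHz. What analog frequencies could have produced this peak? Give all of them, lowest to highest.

Frequencies that alias to 5.7 kHz are k·fs ± 5.7 kHz for integer k ≥ 0.
k=0: 5.7 kHz.
k=1: 12 kHz, 23.4 kHz.
k=2: 29.7 kHz, 41.1 kHz.
k=3: 47.4 kHz, 58.8 kHz.
k=4: 65.1 kHz, 76.5 kHz.
Within [12.5 kHz, 49.7 kHz]: 23.4 kHz, 29.7 kHz, 41.1 kHz, 47.4 kHz.

23.4 kHz, 29.7 kHz, 41.1 kHz, 47.4 kHz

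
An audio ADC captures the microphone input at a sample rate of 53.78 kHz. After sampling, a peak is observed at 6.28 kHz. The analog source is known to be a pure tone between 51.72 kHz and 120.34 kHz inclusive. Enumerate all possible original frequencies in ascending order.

Frequencies that alias to 6.28 kHz are k·fs ± 6.28 kHz for integer k ≥ 0.
k=0: 6.28 kHz.
k=1: 47.5 kHz, 60.06 kHz.
k=2: 101.28 kHz, 113.84 kHz.
k=3: 155.06 kHz, 167.62 kHz.
Within [51.72 kHz, 120.34 kHz]: 60.06 kHz, 101.28 kHz, 113.84 kHz.

60.06 kHz, 101.28 kHz, 113.84 kHz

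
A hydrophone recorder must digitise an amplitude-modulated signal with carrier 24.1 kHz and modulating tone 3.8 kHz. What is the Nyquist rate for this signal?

55.8 kHz

AM sidebands sit at fc ± fm = 20.3 kHz and 27.9 kHz.
Highest-frequency component: 27.9 kHz.
Nyquist rate = 2 × 27.9 kHz = 55.8 kHz.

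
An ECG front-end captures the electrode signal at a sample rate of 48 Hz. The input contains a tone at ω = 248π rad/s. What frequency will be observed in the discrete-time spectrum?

ω = 248π rad/s → f = ω/(2π) = 124 Hz.
124 Hz mod fs = 28 Hz.
28 Hz > fs/2 = 24 Hz, folds to fs − 28 Hz = 20 Hz.

20 Hz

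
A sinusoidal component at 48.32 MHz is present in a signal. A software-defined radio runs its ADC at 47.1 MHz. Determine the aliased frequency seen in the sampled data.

1.22 MHz

48.32 MHz mod fs = 1.22 MHz.
1.22 MHz ≤ fs/2 = 23.55 MHz, appears at 1.22 MHz.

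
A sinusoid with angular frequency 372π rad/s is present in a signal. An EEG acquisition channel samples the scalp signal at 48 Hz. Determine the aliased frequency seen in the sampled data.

ω = 372π rad/s → f = ω/(2π) = 186 Hz.
186 Hz mod fs = 42 Hz.
42 Hz > fs/2 = 24 Hz, folds to fs − 42 Hz = 6 Hz.

6 Hz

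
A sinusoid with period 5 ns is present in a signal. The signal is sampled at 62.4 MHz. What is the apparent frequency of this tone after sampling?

12.8 MHz

T = 5 ns → f = 1/T = 200 MHz.
200 MHz mod fs = 12.8 MHz.
12.8 MHz ≤ fs/2 = 31.2 MHz, appears at 12.8 MHz.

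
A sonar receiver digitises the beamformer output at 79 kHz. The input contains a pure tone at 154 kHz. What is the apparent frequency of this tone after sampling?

4 kHz

154 kHz mod fs = 75 kHz.
75 kHz > fs/2 = 39.5 kHz, folds to fs − 75 kHz = 4 kHz.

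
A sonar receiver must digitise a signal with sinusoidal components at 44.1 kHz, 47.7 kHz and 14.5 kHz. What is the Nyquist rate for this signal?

95.4 kHz

Highest-frequency component: 47.7 kHz.
Nyquist rate = 2 × 47.7 kHz = 95.4 kHz.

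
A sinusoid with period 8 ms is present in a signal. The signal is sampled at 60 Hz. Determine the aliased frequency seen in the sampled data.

5 Hz

T = 8 ms → f = 1/T = 125 Hz.
125 Hz mod fs = 5 Hz.
5 Hz ≤ fs/2 = 30 Hz, appears at 5 Hz.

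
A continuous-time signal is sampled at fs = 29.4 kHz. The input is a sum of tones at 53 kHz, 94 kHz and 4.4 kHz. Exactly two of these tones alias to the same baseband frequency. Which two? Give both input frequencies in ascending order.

fs/2 = 14.7 kHz.
53 kHz mod fs = 23.6 kHz.
23.6 kHz > fs/2 = 14.7 kHz, folds to fs − 23.6 kHz = 5.8 kHz.
94 kHz mod fs = 5.8 kHz.
5.8 kHz ≤ fs/2 = 14.7 kHz, appears at 5.8 kHz.
4.4 kHz ≤ fs/2 = 14.7 kHz, passes unchanged.
53 kHz and 94 kHz both map to 5.8 kHz.

53 kHz, 94 kHz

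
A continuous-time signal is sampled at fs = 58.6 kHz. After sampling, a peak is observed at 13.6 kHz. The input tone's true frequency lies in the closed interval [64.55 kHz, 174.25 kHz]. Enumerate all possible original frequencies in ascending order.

Frequencies that alias to 13.6 kHz are k·fs ± 13.6 kHz for integer k ≥ 0.
k=0: 13.6 kHz.
k=1: 45 kHz, 72.2 kHz.
k=2: 103.6 kHz, 130.8 kHz.
k=3: 162.2 kHz, 189.4 kHz.
k=4: 220.8 kHz, 248 kHz.
Within [64.55 kHz, 174.25 kHz]: 72.2 kHz, 103.6 kHz, 130.8 kHz, 162.2 kHz.

72.2 kHz, 103.6 kHz, 130.8 kHz, 162.2 kHz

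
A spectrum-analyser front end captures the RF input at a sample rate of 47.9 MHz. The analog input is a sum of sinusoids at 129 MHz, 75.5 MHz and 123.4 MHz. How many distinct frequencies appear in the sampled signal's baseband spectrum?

2

fs/2 = 23.95 MHz.
129 MHz mod fs = 33.2 MHz.
33.2 MHz > fs/2 = 23.95 MHz, folds to fs − 33.2 MHz = 14.7 MHz.
75.5 MHz mod fs = 27.6 MHz.
27.6 MHz > fs/2 = 23.95 MHz, folds to fs − 27.6 MHz = 20.3 MHz.
123.4 MHz mod fs = 27.6 MHz.
27.6 MHz > fs/2 = 23.95 MHz, folds to fs − 27.6 MHz = 20.3 MHz.
Distinct values: {14.7 MHz, 20.3 MHz} → 2.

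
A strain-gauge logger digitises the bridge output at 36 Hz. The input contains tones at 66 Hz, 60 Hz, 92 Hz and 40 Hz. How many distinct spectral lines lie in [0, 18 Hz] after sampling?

4

fs/2 = 18 Hz.
66 Hz mod fs = 30 Hz.
30 Hz > fs/2 = 18 Hz, folds to fs − 30 Hz = 6 Hz.
60 Hz mod fs = 24 Hz.
24 Hz > fs/2 = 18 Hz, folds to fs − 24 Hz = 12 Hz.
92 Hz mod fs = 20 Hz.
20 Hz > fs/2 = 18 Hz, folds to fs − 20 Hz = 16 Hz.
40 Hz mod fs = 4 Hz.
4 Hz ≤ fs/2 = 18 Hz, appears at 4 Hz.
Distinct values: {4 Hz, 6 Hz, 12 Hz, 16 Hz} → 4.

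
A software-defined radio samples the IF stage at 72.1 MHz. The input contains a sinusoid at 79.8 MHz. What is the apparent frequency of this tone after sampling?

79.8 MHz mod fs = 7.7 MHz.
7.7 MHz ≤ fs/2 = 36.05 MHz, appears at 7.7 MHz.

7.7 MHz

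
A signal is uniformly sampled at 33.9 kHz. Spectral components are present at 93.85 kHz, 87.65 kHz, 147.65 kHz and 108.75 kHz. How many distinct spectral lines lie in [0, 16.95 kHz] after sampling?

4

fs/2 = 16.95 kHz.
93.85 kHz mod fs = 26.05 kHz.
26.05 kHz > fs/2 = 16.95 kHz, folds to fs − 26.05 kHz = 7.85 kHz.
87.65 kHz mod fs = 19.85 kHz.
19.85 kHz > fs/2 = 16.95 kHz, folds to fs − 19.85 kHz = 14.05 kHz.
147.65 kHz mod fs = 12.05 kHz.
12.05 kHz ≤ fs/2 = 16.95 kHz, appears at 12.05 kHz.
108.75 kHz mod fs = 7.05 kHz.
7.05 kHz ≤ fs/2 = 16.95 kHz, appears at 7.05 kHz.
Distinct values: {7.05 kHz, 7.85 kHz, 12.05 kHz, 14.05 kHz} → 4.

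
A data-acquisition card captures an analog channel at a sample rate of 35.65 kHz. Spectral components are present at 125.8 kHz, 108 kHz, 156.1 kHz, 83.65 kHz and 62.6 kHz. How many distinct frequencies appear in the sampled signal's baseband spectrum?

5

fs/2 = 17.825 kHz.
125.8 kHz mod fs = 18.85 kHz.
18.85 kHz > fs/2 = 17.825 kHz, folds to fs − 18.85 kHz = 16.8 kHz.
108 kHz mod fs = 1.05 kHz.
1.05 kHz ≤ fs/2 = 17.825 kHz, appears at 1.05 kHz.
156.1 kHz mod fs = 13.5 kHz.
13.5 kHz ≤ fs/2 = 17.825 kHz, appears at 13.5 kHz.
83.65 kHz mod fs = 12.35 kHz.
12.35 kHz ≤ fs/2 = 17.825 kHz, appears at 12.35 kHz.
62.6 kHz mod fs = 26.95 kHz.
26.95 kHz > fs/2 = 17.825 kHz, folds to fs − 26.95 kHz = 8.7 kHz.
Distinct values: {1.05 kHz, 8.7 kHz, 12.35 kHz, 13.5 kHz, 16.8 kHz} → 5.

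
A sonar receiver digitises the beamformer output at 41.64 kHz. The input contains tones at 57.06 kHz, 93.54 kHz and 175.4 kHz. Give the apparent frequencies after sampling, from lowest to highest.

8.84 kHz, 10.26 kHz, 15.42 kHz

fs/2 = 20.82 kHz.
57.06 kHz mod fs = 15.42 kHz.
15.42 kHz ≤ fs/2 = 20.82 kHz, appears at 15.42 kHz.
93.54 kHz mod fs = 10.26 kHz.
10.26 kHz ≤ fs/2 = 20.82 kHz, appears at 10.26 kHz.
175.4 kHz mod fs = 8.84 kHz.
8.84 kHz ≤ fs/2 = 20.82 kHz, appears at 8.84 kHz.
Distinct values: {8.84 kHz, 10.26 kHz, 15.42 kHz}.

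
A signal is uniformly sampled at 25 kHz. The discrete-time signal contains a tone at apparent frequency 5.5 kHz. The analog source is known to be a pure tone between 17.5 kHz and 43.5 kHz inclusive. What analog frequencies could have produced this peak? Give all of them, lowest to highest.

Frequencies that alias to 5.5 kHz are k·fs ± 5.5 kHz for integer k ≥ 0.
k=0: 5.5 kHz.
k=1: 19.5 kHz, 30.5 kHz.
k=2: 44.5 kHz, 55.5 kHz.
Within [17.5 kHz, 43.5 kHz]: 19.5 kHz, 30.5 kHz.

19.5 kHz, 30.5 kHz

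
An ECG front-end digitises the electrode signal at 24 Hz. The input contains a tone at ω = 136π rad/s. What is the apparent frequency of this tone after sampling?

ω = 136π rad/s → f = ω/(2π) = 68 Hz.
68 Hz mod fs = 20 Hz.
20 Hz > fs/2 = 12 Hz, folds to fs − 20 Hz = 4 Hz.

4 Hz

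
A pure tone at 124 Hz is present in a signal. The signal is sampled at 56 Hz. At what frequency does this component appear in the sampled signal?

12 Hz

124 Hz mod fs = 12 Hz.
12 Hz ≤ fs/2 = 28 Hz, appears at 12 Hz.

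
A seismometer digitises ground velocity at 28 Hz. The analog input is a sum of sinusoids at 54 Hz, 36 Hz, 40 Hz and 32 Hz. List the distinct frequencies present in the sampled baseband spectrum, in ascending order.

fs/2 = 14 Hz.
54 Hz mod fs = 26 Hz.
26 Hz > fs/2 = 14 Hz, folds to fs − 26 Hz = 2 Hz.
36 Hz mod fs = 8 Hz.
8 Hz ≤ fs/2 = 14 Hz, appears at 8 Hz.
40 Hz mod fs = 12 Hz.
12 Hz ≤ fs/2 = 14 Hz, appears at 12 Hz.
32 Hz mod fs = 4 Hz.
4 Hz ≤ fs/2 = 14 Hz, appears at 4 Hz.
Distinct values: {2 Hz, 4 Hz, 8 Hz, 12 Hz}.

2 Hz, 4 Hz, 8 Hz, 12 Hz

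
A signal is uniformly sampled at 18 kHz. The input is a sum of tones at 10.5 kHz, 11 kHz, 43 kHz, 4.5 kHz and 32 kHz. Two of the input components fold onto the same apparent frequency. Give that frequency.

fs/2 = 9 kHz.
10.5 kHz > fs/2 = 9 kHz, folds to fs − 10.5 kHz = 7.5 kHz.
11 kHz > fs/2 = 9 kHz, folds to fs − 11 kHz = 7 kHz.
43 kHz mod fs = 7 kHz.
7 kHz ≤ fs/2 = 9 kHz, appears at 7 kHz.
4.5 kHz ≤ fs/2 = 9 kHz, passes unchanged.
32 kHz mod fs = 14 kHz.
14 kHz > fs/2 = 9 kHz, folds to fs − 14 kHz = 4 kHz.
11 kHz and 43 kHz both map to 7 kHz.

7 kHz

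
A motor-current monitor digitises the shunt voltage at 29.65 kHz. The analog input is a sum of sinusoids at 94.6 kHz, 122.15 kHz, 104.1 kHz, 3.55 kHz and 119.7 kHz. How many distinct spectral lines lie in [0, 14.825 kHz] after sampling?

fs/2 = 14.825 kHz.
94.6 kHz mod fs = 5.65 kHz.
5.65 kHz ≤ fs/2 = 14.825 kHz, appears at 5.65 kHz.
122.15 kHz mod fs = 3.55 kHz.
3.55 kHz ≤ fs/2 = 14.825 kHz, appears at 3.55 kHz.
104.1 kHz mod fs = 15.15 kHz.
15.15 kHz > fs/2 = 14.825 kHz, folds to fs − 15.15 kHz = 14.5 kHz.
3.55 kHz ≤ fs/2 = 14.825 kHz, passes unchanged.
119.7 kHz mod fs = 1.1 kHz.
1.1 kHz ≤ fs/2 = 14.825 kHz, appears at 1.1 kHz.
Distinct values: {1.1 kHz, 3.55 kHz, 5.65 kHz, 14.5 kHz} → 4.

4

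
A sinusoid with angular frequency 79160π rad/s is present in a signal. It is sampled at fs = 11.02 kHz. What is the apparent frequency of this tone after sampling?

ω = 79160π rad/s → f = ω/(2π) = 39580 Hz = 39.58 kHz.
39.58 kHz mod fs = 6.52 kHz.
6.52 kHz > fs/2 = 5.51 kHz, folds to fs − 6.52 kHz = 4.5 kHz.

4.5 kHz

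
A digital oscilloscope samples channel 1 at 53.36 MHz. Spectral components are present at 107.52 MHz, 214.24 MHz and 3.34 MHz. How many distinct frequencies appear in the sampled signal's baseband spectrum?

2

fs/2 = 26.68 MHz.
107.52 MHz mod fs = 0.8 MHz.
0.8 MHz ≤ fs/2 = 26.68 MHz, appears at 0.8 MHz.
214.24 MHz mod fs = 0.8 MHz.
0.8 MHz ≤ fs/2 = 26.68 MHz, appears at 0.8 MHz.
3.34 MHz ≤ fs/2 = 26.68 MHz, passes unchanged.
Distinct values: {0.8 MHz, 3.34 MHz} → 2.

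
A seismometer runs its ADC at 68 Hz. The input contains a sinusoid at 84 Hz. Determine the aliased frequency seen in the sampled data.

84 Hz mod fs = 16 Hz.
16 Hz ≤ fs/2 = 34 Hz, appears at 16 Hz.

16 Hz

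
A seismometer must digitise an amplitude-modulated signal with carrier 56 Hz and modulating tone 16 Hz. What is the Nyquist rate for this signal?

AM sidebands sit at fc ± fm = 40 Hz and 72 Hz.
Highest-frequency component: 72 Hz.
Nyquist rate = 2 × 72 Hz = 144 Hz.

144 Hz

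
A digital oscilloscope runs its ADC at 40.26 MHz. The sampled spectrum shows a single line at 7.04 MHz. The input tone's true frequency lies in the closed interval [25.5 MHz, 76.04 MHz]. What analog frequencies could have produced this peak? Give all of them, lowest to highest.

Frequencies that alias to 7.04 MHz are k·fs ± 7.04 MHz for integer k ≥ 0.
k=0: 7.04 MHz.
k=1: 33.22 MHz, 47.3 MHz.
k=2: 73.48 MHz, 87.56 MHz.
k=3: 113.74 MHz, 127.82 MHz.
Within [25.5 MHz, 76.04 MHz]: 33.22 MHz, 47.3 MHz, 73.48 MHz.

33.22 MHz, 47.3 MHz, 73.48 MHz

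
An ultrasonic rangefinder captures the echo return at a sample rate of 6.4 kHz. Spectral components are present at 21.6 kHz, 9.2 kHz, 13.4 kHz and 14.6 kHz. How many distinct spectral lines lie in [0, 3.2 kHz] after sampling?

4

fs/2 = 3.2 kHz.
21.6 kHz mod fs = 2.4 kHz.
2.4 kHz ≤ fs/2 = 3.2 kHz, appears at 2.4 kHz.
9.2 kHz mod fs = 2.8 kHz.
2.8 kHz ≤ fs/2 = 3.2 kHz, appears at 2.8 kHz.
13.4 kHz mod fs = 0.6 kHz.
0.6 kHz ≤ fs/2 = 3.2 kHz, appears at 0.6 kHz.
14.6 kHz mod fs = 1.8 kHz.
1.8 kHz ≤ fs/2 = 3.2 kHz, appears at 1.8 kHz.
Distinct values: {0.6 kHz, 1.8 kHz, 2.4 kHz, 2.8 kHz} → 4.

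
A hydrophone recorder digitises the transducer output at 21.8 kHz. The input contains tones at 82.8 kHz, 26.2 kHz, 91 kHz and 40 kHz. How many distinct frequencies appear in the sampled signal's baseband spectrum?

3

fs/2 = 10.9 kHz.
82.8 kHz mod fs = 17.4 kHz.
17.4 kHz > fs/2 = 10.9 kHz, folds to fs − 17.4 kHz = 4.4 kHz.
26.2 kHz mod fs = 4.4 kHz.
4.4 kHz ≤ fs/2 = 10.9 kHz, appears at 4.4 kHz.
91 kHz mod fs = 3.8 kHz.
3.8 kHz ≤ fs/2 = 10.9 kHz, appears at 3.8 kHz.
40 kHz mod fs = 18.2 kHz.
18.2 kHz > fs/2 = 10.9 kHz, folds to fs − 18.2 kHz = 3.6 kHz.
Distinct values: {3.6 kHz, 3.8 kHz, 4.4 kHz} → 3.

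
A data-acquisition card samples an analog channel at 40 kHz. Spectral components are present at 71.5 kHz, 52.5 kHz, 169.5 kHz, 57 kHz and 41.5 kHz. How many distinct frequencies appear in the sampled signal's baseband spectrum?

fs/2 = 20 kHz.
71.5 kHz mod fs = 31.5 kHz.
31.5 kHz > fs/2 = 20 kHz, folds to fs − 31.5 kHz = 8.5 kHz.
52.5 kHz mod fs = 12.5 kHz.
12.5 kHz ≤ fs/2 = 20 kHz, appears at 12.5 kHz.
169.5 kHz mod fs = 9.5 kHz.
9.5 kHz ≤ fs/2 = 20 kHz, appears at 9.5 kHz.
57 kHz mod fs = 17 kHz.
17 kHz ≤ fs/2 = 20 kHz, appears at 17 kHz.
41.5 kHz mod fs = 1.5 kHz.
1.5 kHz ≤ fs/2 = 20 kHz, appears at 1.5 kHz.
Distinct values: {1.5 kHz, 8.5 kHz, 9.5 kHz, 12.5 kHz, 17 kHz} → 5.

5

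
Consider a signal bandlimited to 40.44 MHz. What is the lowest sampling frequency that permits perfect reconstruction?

Nyquist rate = 2 × 40.44 MHz = 80.88 MHz.

80.88 MHz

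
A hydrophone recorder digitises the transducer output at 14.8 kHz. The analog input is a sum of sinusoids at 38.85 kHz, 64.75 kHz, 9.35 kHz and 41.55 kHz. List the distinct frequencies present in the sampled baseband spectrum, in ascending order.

2.85 kHz, 5.45 kHz, 5.55 kHz

fs/2 = 7.4 kHz.
38.85 kHz mod fs = 9.25 kHz.
9.25 kHz > fs/2 = 7.4 kHz, folds to fs − 9.25 kHz = 5.55 kHz.
64.75 kHz mod fs = 5.55 kHz.
5.55 kHz ≤ fs/2 = 7.4 kHz, appears at 5.55 kHz.
9.35 kHz > fs/2 = 7.4 kHz, folds to fs − 9.35 kHz = 5.45 kHz.
41.55 kHz mod fs = 11.95 kHz.
11.95 kHz > fs/2 = 7.4 kHz, folds to fs − 11.95 kHz = 2.85 kHz.
Distinct values: {2.85 kHz, 5.45 kHz, 5.55 kHz}.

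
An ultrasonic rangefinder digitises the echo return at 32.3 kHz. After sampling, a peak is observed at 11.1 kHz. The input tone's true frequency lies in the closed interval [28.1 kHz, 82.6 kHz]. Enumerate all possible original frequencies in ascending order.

43.4 kHz, 53.5 kHz, 75.7 kHz

Frequencies that alias to 11.1 kHz are k·fs ± 11.1 kHz for integer k ≥ 0.
k=0: 11.1 kHz.
k=1: 21.2 kHz, 43.4 kHz.
k=2: 53.5 kHz, 75.7 kHz.
k=3: 85.8 kHz, 108 kHz.
Within [28.1 kHz, 82.6 kHz]: 43.4 kHz, 53.5 kHz, 75.7 kHz.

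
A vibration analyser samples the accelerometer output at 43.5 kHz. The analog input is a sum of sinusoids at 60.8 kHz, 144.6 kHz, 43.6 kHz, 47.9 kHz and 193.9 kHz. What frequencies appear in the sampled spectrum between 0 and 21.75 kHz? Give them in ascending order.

0.1 kHz, 4.4 kHz, 14.1 kHz, 17.3 kHz, 19.9 kHz

fs/2 = 21.75 kHz.
60.8 kHz mod fs = 17.3 kHz.
17.3 kHz ≤ fs/2 = 21.75 kHz, appears at 17.3 kHz.
144.6 kHz mod fs = 14.1 kHz.
14.1 kHz ≤ fs/2 = 21.75 kHz, appears at 14.1 kHz.
43.6 kHz mod fs = 0.1 kHz.
0.1 kHz ≤ fs/2 = 21.75 kHz, appears at 0.1 kHz.
47.9 kHz mod fs = 4.4 kHz.
4.4 kHz ≤ fs/2 = 21.75 kHz, appears at 4.4 kHz.
193.9 kHz mod fs = 19.9 kHz.
19.9 kHz ≤ fs/2 = 21.75 kHz, appears at 19.9 kHz.
Distinct values: {0.1 kHz, 4.4 kHz, 14.1 kHz, 17.3 kHz, 19.9 kHz}.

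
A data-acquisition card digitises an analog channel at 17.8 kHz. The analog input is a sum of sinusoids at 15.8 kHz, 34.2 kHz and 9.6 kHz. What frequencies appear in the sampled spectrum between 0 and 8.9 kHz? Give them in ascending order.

fs/2 = 8.9 kHz.
15.8 kHz > fs/2 = 8.9 kHz, folds to fs − 15.8 kHz = 2 kHz.
34.2 kHz mod fs = 16.4 kHz.
16.4 kHz > fs/2 = 8.9 kHz, folds to fs − 16.4 kHz = 1.4 kHz.
9.6 kHz > fs/2 = 8.9 kHz, folds to fs − 9.6 kHz = 8.2 kHz.
Distinct values: {1.4 kHz, 2 kHz, 8.2 kHz}.

1.4 kHz, 2 kHz, 8.2 kHz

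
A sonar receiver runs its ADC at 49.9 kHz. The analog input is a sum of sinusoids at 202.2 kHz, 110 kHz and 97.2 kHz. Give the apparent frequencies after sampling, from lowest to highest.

fs/2 = 24.95 kHz.
202.2 kHz mod fs = 2.6 kHz.
2.6 kHz ≤ fs/2 = 24.95 kHz, appears at 2.6 kHz.
110 kHz mod fs = 10.2 kHz.
10.2 kHz ≤ fs/2 = 24.95 kHz, appears at 10.2 kHz.
97.2 kHz mod fs = 47.3 kHz.
47.3 kHz > fs/2 = 24.95 kHz, folds to fs − 47.3 kHz = 2.6 kHz.
Distinct values: {2.6 kHz, 10.2 kHz}.

2.6 kHz, 10.2 kHz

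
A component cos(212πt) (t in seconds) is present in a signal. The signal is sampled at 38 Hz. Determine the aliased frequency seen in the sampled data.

8 Hz

ω = 212π rad/s → f = ω/(2π) = 106 Hz.
106 Hz mod fs = 30 Hz.
30 Hz > fs/2 = 19 Hz, folds to fs − 30 Hz = 8 Hz.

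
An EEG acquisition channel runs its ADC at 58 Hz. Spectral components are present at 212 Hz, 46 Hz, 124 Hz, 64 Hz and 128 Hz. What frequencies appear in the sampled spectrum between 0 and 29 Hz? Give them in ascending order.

fs/2 = 29 Hz.
212 Hz mod fs = 38 Hz.
38 Hz > fs/2 = 29 Hz, folds to fs − 38 Hz = 20 Hz.
46 Hz > fs/2 = 29 Hz, folds to fs − 46 Hz = 12 Hz.
124 Hz mod fs = 8 Hz.
8 Hz ≤ fs/2 = 29 Hz, appears at 8 Hz.
64 Hz mod fs = 6 Hz.
6 Hz ≤ fs/2 = 29 Hz, appears at 6 Hz.
128 Hz mod fs = 12 Hz.
12 Hz ≤ fs/2 = 29 Hz, appears at 12 Hz.
Distinct values: {6 Hz, 8 Hz, 12 Hz, 20 Hz}.

6 Hz, 8 Hz, 12 Hz, 20 Hz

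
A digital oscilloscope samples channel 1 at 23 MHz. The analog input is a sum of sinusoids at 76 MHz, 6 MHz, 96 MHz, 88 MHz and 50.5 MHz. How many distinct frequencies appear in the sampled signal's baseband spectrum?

fs/2 = 11.5 MHz.
76 MHz mod fs = 7 MHz.
7 MHz ≤ fs/2 = 11.5 MHz, appears at 7 MHz.
6 MHz ≤ fs/2 = 11.5 MHz, passes unchanged.
96 MHz mod fs = 4 MHz.
4 MHz ≤ fs/2 = 11.5 MHz, appears at 4 MHz.
88 MHz mod fs = 19 MHz.
19 MHz > fs/2 = 11.5 MHz, folds to fs − 19 MHz = 4 MHz.
50.5 MHz mod fs = 4.5 MHz.
4.5 MHz ≤ fs/2 = 11.5 MHz, appears at 4.5 MHz.
Distinct values: {4 MHz, 4.5 MHz, 6 MHz, 7 MHz} → 4.

4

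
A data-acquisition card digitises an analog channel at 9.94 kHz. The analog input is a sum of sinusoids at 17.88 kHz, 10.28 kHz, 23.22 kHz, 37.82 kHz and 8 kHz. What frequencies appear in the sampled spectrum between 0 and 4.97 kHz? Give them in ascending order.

fs/2 = 4.97 kHz.
17.88 kHz mod fs = 7.94 kHz.
7.94 kHz > fs/2 = 4.97 kHz, folds to fs − 7.94 kHz = 2 kHz.
10.28 kHz mod fs = 0.34 kHz.
0.34 kHz ≤ fs/2 = 4.97 kHz, appears at 0.34 kHz.
23.22 kHz mod fs = 3.34 kHz.
3.34 kHz ≤ fs/2 = 4.97 kHz, appears at 3.34 kHz.
37.82 kHz mod fs = 8 kHz.
8 kHz > fs/2 = 4.97 kHz, folds to fs − 8 kHz = 1.94 kHz.
8 kHz > fs/2 = 4.97 kHz, folds to fs − 8 kHz = 1.94 kHz.
Distinct values: {0.34 kHz, 1.94 kHz, 2 kHz, 3.34 kHz}.

0.34 kHz, 1.94 kHz, 2 kHz, 3.34 kHz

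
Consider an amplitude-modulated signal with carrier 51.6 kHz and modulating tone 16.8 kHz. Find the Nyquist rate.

AM sidebands sit at fc ± fm = 34.8 kHz and 68.4 kHz.
Highest-frequency component: 68.4 kHz.
Nyquist rate = 2 × 68.4 kHz = 136.8 kHz.

136.8 kHz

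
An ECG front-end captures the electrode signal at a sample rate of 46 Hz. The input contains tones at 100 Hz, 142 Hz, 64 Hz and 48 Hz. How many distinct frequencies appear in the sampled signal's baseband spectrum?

4

fs/2 = 23 Hz.
100 Hz mod fs = 8 Hz.
8 Hz ≤ fs/2 = 23 Hz, appears at 8 Hz.
142 Hz mod fs = 4 Hz.
4 Hz ≤ fs/2 = 23 Hz, appears at 4 Hz.
64 Hz mod fs = 18 Hz.
18 Hz ≤ fs/2 = 23 Hz, appears at 18 Hz.
48 Hz mod fs = 2 Hz.
2 Hz ≤ fs/2 = 23 Hz, appears at 2 Hz.
Distinct values: {2 Hz, 4 Hz, 8 Hz, 18 Hz} → 4.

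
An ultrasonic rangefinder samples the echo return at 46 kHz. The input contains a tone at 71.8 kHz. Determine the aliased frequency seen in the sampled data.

20.2 kHz

71.8 kHz mod fs = 25.8 kHz.
25.8 kHz > fs/2 = 23 kHz, folds to fs − 25.8 kHz = 20.2 kHz.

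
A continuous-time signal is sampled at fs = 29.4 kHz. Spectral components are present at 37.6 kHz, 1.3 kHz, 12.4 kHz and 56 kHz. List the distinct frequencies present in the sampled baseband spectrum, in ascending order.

fs/2 = 14.7 kHz.
37.6 kHz mod fs = 8.2 kHz.
8.2 kHz ≤ fs/2 = 14.7 kHz, appears at 8.2 kHz.
1.3 kHz ≤ fs/2 = 14.7 kHz, passes unchanged.
12.4 kHz ≤ fs/2 = 14.7 kHz, passes unchanged.
56 kHz mod fs = 26.6 kHz.
26.6 kHz > fs/2 = 14.7 kHz, folds to fs − 26.6 kHz = 2.8 kHz.
Distinct values: {1.3 kHz, 2.8 kHz, 8.2 kHz, 12.4 kHz}.

1.3 kHz, 2.8 kHz, 8.2 kHz, 12.4 kHz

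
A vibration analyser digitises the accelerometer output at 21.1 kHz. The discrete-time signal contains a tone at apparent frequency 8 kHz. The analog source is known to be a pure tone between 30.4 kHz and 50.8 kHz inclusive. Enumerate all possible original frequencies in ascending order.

34.2 kHz, 50.2 kHz

Frequencies that alias to 8 kHz are k·fs ± 8 kHz for integer k ≥ 0.
k=0: 8 kHz.
k=1: 13.1 kHz, 29.1 kHz.
k=2: 34.2 kHz, 50.2 kHz.
k=3: 55.3 kHz, 71.3 kHz.
Within [30.4 kHz, 50.8 kHz]: 34.2 kHz, 50.2 kHz.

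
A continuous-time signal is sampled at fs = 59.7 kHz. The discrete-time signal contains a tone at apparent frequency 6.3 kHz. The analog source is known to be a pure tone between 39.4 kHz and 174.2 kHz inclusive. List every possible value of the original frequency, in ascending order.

Frequencies that alias to 6.3 kHz are k·fs ± 6.3 kHz for integer k ≥ 0.
k=0: 6.3 kHz.
k=1: 53.4 kHz, 66 kHz.
k=2: 113.1 kHz, 125.7 kHz.
k=3: 172.8 kHz, 185.4 kHz.
k=4: 232.5 kHz, 245.1 kHz.
Within [39.4 kHz, 174.2 kHz]: 53.4 kHz, 66 kHz, 113.1 kHz, 125.7 kHz, 172.8 kHz.

53.4 kHz, 66 kHz, 113.1 kHz, 125.7 kHz, 172.8 kHz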